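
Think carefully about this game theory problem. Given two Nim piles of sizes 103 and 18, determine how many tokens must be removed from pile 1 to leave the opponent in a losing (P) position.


Piles: 103 and 18
Current XOR: 103 XOR 18 = 117 (non-zero, so this is an N-position).
To make the XOR zero, we need to find a move that balances the piles.
For pile 1 (size 103): target = 103 XOR 117 = 18
We reduce pile 1 from 103 to 18.
Tokens removed: 103 - 18 = 85
Verification: 18 XOR 18 = 0

85


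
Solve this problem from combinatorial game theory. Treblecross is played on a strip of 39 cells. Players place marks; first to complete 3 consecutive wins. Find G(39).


Treblecross: place X on empty cells; 3-in-a-row wins.
Playing within two cells of an existing X lets the opponent win at once, so sensible play treats the cells i-2..i+2 around each X as dead. The player left with no safe cell loses, so this is a normal-play take-away game on strips of safe cells.
Placing X at cell i (0-indexed) of a strip of k safe cells leaves independent strips of sizes max(0, i-2) and max(0, k-i-3). Hence G(k) = mex{ G(max(0,i-2)) XOR G(max(0,k-i-3)) : 0 <= i < k }, with G(0) = 0.
G(1): splits (0,0):0^0=0 -> mex({0}) = 1
G(2): splits (0,0):0^0=0 -> mex({0}) = 1
G(3): splits (0,0):0^0=0 -> mex({0}) = 1
G(4): splits (0,1):0^1=1 (0,0):0^0=0 -> mex({0, 1}) = 2
G(5): splits (0,2):0^1=1 (0,1):0^1=1 (0,0):0^0=0 -> mex({0, 1}) = 2
G(6) = mex({1}) = 0
G(7) = mex({0, 1, 2}) = 3
G(8) = mex({0, 1, 2}) = 3
G(9) = mex({0, 2}) = 1
G(10) = mex({0, 2, 3}) = 1
G(11) = mex({0, 3}) = 1
G(12) = mex({1, 3}) = 0
G(13) = mex({0, 1, 2, 3}) = 4
G(14) = mex({0, 1, 2}) = 3
G(15) = mex({0, 1, 2}) = 3
G(16) = mex({0, 1, 2, 4}) = 3
G(17) = mex({0, 1, 3, 4}) = 2
G(18) = mex({0, 1, 3, 4}) = 2
G(19) = mex({0, 1, 3, 5}) = 2
G(20) = mex({0, 1, 2, 3, 5}) = 4
G(21) = mex({0, 1, 2, 3, 5}) = 4
G(22) = mex({1, 2, 6}) = 0
G(23) = mex({0, 1, 2, 3, 4, 6}) = 5
G(24) = mex({0, 1, 2, 3, 4}) = 5
G(25) = mex({0, 1, 3, 4, 7}) = 2
G(26) = mex({0, 1, 3, 4, 5, 7}) = 2
G(27) = mex({0, 1, 3, 5}) = 2
G(28) = mex({0, 1, 2, 5}) = 3
G(29) = mex({0, 1, 2, 4, 5, 6}) = 3
G(30) = mex({1, 2, 4, 6}) = 0
G(31) = mex({0, 1, 2, 3, 4, 6}) = 5
G(32) = mex({1, 2, 3, 4, 7}) = 0
G(33) = mex({0, 3, 7}) = 1
G(34) = mex({0, 2, 3, 5, 7}) = 1
G(35) = mex({0, 2, 3, 5, 6}) = 1
G(36) = mex({0, 1, 2, 5, 6}) = 3
G(37) = mex({0, 1, 2, 4, 5, 6}) = 3
G(38) = mex({0, 1, 2, 4}) = 3
G(39) = mex({0, 1, 2, 3, 4, 7}) = 5
Therefore G(39) = 5.

5


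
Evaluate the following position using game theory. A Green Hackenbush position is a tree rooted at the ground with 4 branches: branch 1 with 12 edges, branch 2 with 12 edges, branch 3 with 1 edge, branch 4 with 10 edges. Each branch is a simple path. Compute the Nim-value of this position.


The tree has 4 branches from the ground vertex.
In Green Hackenbush, the Nim-value of a simple path of length k is k.
Branch 1: length 12, Nim-value = 12
Branch 2: length 12, Nim-value = 12
Branch 3: length 1, Nim-value = 1
Branch 4: length 10, Nim-value = 10
Total Nim-value = XOR of all branch values:
0 XOR 12 = 12
12 XOR 12 = 0
0 XOR 1 = 1
1 XOR 10 = 11
Nim-value of the tree = 11

11


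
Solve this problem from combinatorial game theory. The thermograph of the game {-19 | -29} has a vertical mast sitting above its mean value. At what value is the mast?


Game = {-19 | -29}, a switch {a | b} with numbers a > b.
Its thermograph has left wall a - t and right wall b + t, which meet at t = (a - b)/2, where both equal (a + b)/2. So the mast (mean value) is at (a + b)/2.
Mean = (-19 + (-29))/2 = -48/2 = -24

-24


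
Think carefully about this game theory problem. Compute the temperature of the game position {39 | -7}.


The game is {39 | -7}, a switch {a | b} with numbers a > b.
Cooling {a | b} by t gives {a - t | b + t}, which stops being hot when a - t = b + t, i.e. at t = (a - b)/2. So the temperature of a switch is (a - b)/2.
Temperature = (Left option - Right option) / 2
= (39 - (-7)) / 2
= 46 / 2
= 23

23


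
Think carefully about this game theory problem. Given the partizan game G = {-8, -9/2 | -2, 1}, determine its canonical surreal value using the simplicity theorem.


Left options: {-8, -9/2}, max = -9/2
Right options: {-2, 1}, min = -2
All options are numbers and max(Left) < min(Right), so by the simplicity theorem the value is the simplest (earliest-born) number strictly between -9/2 and -2.
Integers -4 through -3 all lie strictly between -9/2 and -2.
Among integers, the simplest (lowest birthday = smallest |n|; 0 is born on day 0, +-n on day n) is -3.
No non-integer in the interval can be simpler: if x is a non-integer in the interval, then floor(x) or ceil(x) also lies in the interval (the interval contains an integer), and both are proper prefixes of x's sign expansion, i.e. born earlier. So the game value is -3.
Game value = -3

-3


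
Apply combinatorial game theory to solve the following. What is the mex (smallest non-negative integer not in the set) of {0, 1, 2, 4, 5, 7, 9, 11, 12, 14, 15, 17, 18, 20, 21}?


Set = {0, 1, 2, 4, 5, 7, 9, 11, 12, 14, 15, 17, 18, 20, 21}
0 is in the set.
1 is in the set.
2 is in the set.
3 is NOT in the set. This is the mex.
mex = 3

3


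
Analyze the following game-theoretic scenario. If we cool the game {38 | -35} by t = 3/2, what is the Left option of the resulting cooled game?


Original game: {38 | -35} (a switch {a | b} with a > b).
Cooling by t (for t below the temperature (a - b)/2 = 73/2) taxes each move by t: {a | b} cooled by t is {a - t | b + t}.
Cooling amount: t = 3/2
Cooled Left option: 38 - 3/2 = 73/2
Cooled Right option: -35 + 3/2 = -67/2
Cooled game: {73/2 | -67/2}
Left option = 73/2

73/2


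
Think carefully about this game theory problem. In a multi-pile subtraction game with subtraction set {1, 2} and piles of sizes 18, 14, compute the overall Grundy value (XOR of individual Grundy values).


Subtraction set: {1, 2}
For this subtraction set, G(n) = n mod 3 (period = max + 1 = 3).
Pile 1 (size 18): G(18) = 18 mod 3 = 0
Pile 2 (size 14): G(14) = 14 mod 3 = 2
Total Grundy value = XOR of all: 0 XOR 2 = 2

2


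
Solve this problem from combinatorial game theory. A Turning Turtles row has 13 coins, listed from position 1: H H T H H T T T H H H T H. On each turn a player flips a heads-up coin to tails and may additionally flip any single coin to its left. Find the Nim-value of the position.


Coins: H H T H H T T T H H H T H
Key fact: a single head at position k behaves exactly like a Nim heap of size k (turning it to T and optionally flipping a coin at j < k corresponds to moving the heap from k to j, or to 0), and heads combine as a disjunctive sum (two heads at the same place would cancel, matching j XOR j = 0). So the Nim-value is the XOR of the 1-indexed positions of the heads.
Face-up positions (1-indexed): [1, 2, 4, 5, 9, 10, 11, 13]
XOR 0 with 1: 0 XOR 1 = 1
XOR 1 with 2: 1 XOR 2 = 3
XOR 3 with 4: 3 XOR 4 = 7
XOR 7 with 5: 7 XOR 5 = 2
XOR 2 with 9: 2 XOR 9 = 11
XOR 11 with 10: 11 XOR 10 = 1
XOR 1 with 11: 1 XOR 11 = 10
XOR 10 with 13: 10 XOR 13 = 7
Nim-value = 7

7


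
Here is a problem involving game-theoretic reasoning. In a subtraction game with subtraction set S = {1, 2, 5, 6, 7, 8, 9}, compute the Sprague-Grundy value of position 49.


The subtraction set is S = {1, 2, 5, 6, 7, 8, 9}.
G(k) = mex{ G(k - s) : s in S, s <= k }. We compute iteratively: G(0) = 0.
G(1) = mex({0}) = 1
G(2) = mex({0, 1}) = 2
G(3) = mex({1, 2}) = 0
G(4) = mex({0, 2}) = 1
G(5) = mex({0, 1}) = 2
G(6) = mex({0, 1, 2}) = 3
G(7) = mex({0, 1, 2, 3}) = 4
G(8) = mex({0, 1, 2, 3, 4}) = 5
G(9) = mex({0, 1, 2, 4, 5}) = 3
G(10) = mex({0, 1, 2, 3, 5}) = 4
G(11) = mex({0, 1, 2, 3, 4}) = 5
G(12) = mex({0, 1, 2, 3, 4, 5}) = 6
G(13) = mex({1, 2, 3, 4, 5, 6}) = 0
G(14) = mex({0, 2, 3, 4, 5, 6}) = 1
G(15) = mex({0, 1, 3, 4, 5}) = 2
G(16) = mex({1, 2, 3, 4, 5}) = 0
G(17) = mex({0, 2, 3, 4, 5, 6}) = 1
G(18) = mex({0, 1, 3, 4, 5, 6}) = 2
G(19) = mex({0, 1, 2, 4, 5, 6}) = 3
G(20) = mex({0, 1, 2, 3, 5, 6}) = 4
G(21) = mex({0, 1, 2, 3, 4, 6}) = 5
Observe that G(13)..G(21) = 0, 1, 2, 0, 1, 2, 3, 4, 5 repeats G(0)..G(8) = 0, 1, 2, 0, 1, 2, 3, 4, 5.
For k >= max(S) = 9, G(k) is determined by the previous 9 values G(k-9)..G(k-1); a window of 9 consecutive values has recurred shifted by 13, so by induction G(k + 13) = G(k) for all k >= 0: the sequence is periodic from the start with period 13.
One period: G(0..12) = 0, 1, 2, 0, 1, 2, 3, 4, 5, 3, 4, 5, 6.
49 mod 13 = 10, so G(49) = G(10) = 4.

4


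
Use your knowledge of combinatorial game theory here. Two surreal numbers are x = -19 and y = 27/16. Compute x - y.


x = -19, y = 27/16
Converting to common denominator: 16
x = -304/16, y = 27/16
x - y = -19 - 27/16 = -331/16

-331/16


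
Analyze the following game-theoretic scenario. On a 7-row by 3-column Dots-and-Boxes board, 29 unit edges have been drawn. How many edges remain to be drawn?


Grid: 7 x 3 boxes, i.e. 8 rows and 4 columns of dots.
Horizontal edges: (rows + 1) * cols = 8 * 3 = 24
Vertical edges: rows * (cols + 1) = 7 * 4 = 28
Total edges: 24 + 28 = 52
Edges drawn: 29
Remaining: 52 - 29 = 23

23


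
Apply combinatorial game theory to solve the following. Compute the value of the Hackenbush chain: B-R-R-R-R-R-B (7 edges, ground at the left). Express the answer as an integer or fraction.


Edges (from ground): B-R-R-R-R-R-B
By Berlekamp's sign-expansion rule, a Blue-Red Hackenbush stalk has the value of the surreal number whose sign sequence is the edge sequence with B -> + and R -> -.
Sign sequence: +-----+
Trace the sign expansion in the surreal number tree, starting from 0:
Edge 1: B (sign +) -> bounds (0, +inf), value = 1
Edge 2: R (sign -) -> bounds (0, 1), value = 1/2
Edge 3: R (sign -) -> bounds (0, 1/2), value = 1/4
Edge 4: R (sign -) -> bounds (0, 1/4), value = 1/8
Edge 5: R (sign -) -> bounds (0, 1/8), value = 1/16
Edge 6: R (sign -) -> bounds (0, 1/16), value = 1/32
Edge 7: B (sign +) -> bounds (1/32, 1/16), value = 3/64
Game value = 3/64

3/64


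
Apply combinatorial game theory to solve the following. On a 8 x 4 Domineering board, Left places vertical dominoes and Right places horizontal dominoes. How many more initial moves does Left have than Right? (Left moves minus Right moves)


Board is 8 x 4 (rows x cols).
Left (vertical) placements: (rows-1) * cols = 7 * 4 = 28
Right (horizontal) placements: rows * (cols-1) = 8 * 3 = 24
Advantage = Left - Right = 28 - 24 = 4

4


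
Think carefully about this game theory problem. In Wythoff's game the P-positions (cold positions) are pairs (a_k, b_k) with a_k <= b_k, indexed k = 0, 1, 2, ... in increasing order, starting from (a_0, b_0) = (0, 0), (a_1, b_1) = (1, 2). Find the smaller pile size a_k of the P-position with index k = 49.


By Wythoff's theorem, a_k = floor(k * phi) and b_k = floor(k * phi^2) = a_k + k, where phi = (1 + sqrt(5))/2 is the golden ratio.
phi = (1 + sqrt(5))/2 = 1.618034
k = 49
k * phi = 49 * 1.618034 = 79.283665
a_49 = floor(k * phi) = 79

79


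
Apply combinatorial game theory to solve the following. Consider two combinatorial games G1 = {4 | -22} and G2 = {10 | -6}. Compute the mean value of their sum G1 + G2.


G1 = {4 | -22}, G2 = {10 | -6}
Each is a switch {a | b} with numbers a > b; its mean value is (a + b)/2, and mean value is additive over game sums: m(G1 + G2) = m(G1) + m(G2).
Mean of G1 = (4 + (-22))/2 = -18/2 = -9
Mean of G2 = (10 + (-6))/2 = 4/2 = 2
Mean of G1 + G2 = -9 + 2 = -7

-7


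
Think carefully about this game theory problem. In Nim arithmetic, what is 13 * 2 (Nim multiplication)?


Nim multiplication is bilinear over XOR: (u XOR v) * w = (u*w) XOR (v*w).
So we split each operand into its bit components and XOR the pairwise Nim products.
13 = 1 + 4 + 8 (as XOR of powers of 2).
2 = 2 (as XOR of powers of 2).
Using the standard Nim-product table on single bits:
  2*2 = 3,   2*4 = 8,   2*8 = 12,
  4*4 = 6,   4*8 = 11,  8*8 = 13,
and  1*x = x (identity), k*l = l*k (commutative).
Pairwise Nim products:
  1 * 2 = 2
  4 * 2 = 8
  8 * 2 = 12
XOR them: 2 XOR 8 XOR 12 = 6.
Result: 13 * 2 = 6 (in Nim).

6


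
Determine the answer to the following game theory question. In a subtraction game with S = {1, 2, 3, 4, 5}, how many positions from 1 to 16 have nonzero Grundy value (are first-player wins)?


Subtraction set S = {1, 2, 3, 4, 5}, so G(n) = n mod 6.
G(n) = 0 when n is a multiple of 6.
Multiples of 6 in [1, 16]: 2
N-positions (nonzero Grundy) = 16 - 2 = 14

14


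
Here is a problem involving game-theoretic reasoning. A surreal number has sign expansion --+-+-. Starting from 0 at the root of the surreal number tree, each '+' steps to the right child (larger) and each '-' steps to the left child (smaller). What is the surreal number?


Sign expansion: --+-+-
Rule: track bounds (lo, hi), initially (-inf, +inf). On '+', the current value becomes lo and we move to the simplest number in (value, hi): value + 1 if hi = +inf, otherwise the midpoint (value + hi)/2. On '-', the current value becomes hi and we move to value - 1 if lo = -inf, otherwise the midpoint (lo + value)/2.
Start at 0.
Step 1: sign = -, move left. Bounds: (-inf, 0). Value = -1
Step 2: sign = -, move left. Bounds: (-inf, -1). Value = -2
Step 3: sign = +, move right. Bounds: (-2, -1). Value = -3/2
Step 4: sign = -, move left. Bounds: (-2, -3/2). Value = -7/4
Step 5: sign = +, move right. Bounds: (-7/4, -3/2). Value = -13/8
Step 6: sign = -, move left. Bounds: (-7/4, -13/8). Value = -27/16
The surreal number with sign expansion --+-+- is -27/16.

-27/16


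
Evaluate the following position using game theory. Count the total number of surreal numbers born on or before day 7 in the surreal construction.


Day 0: {|} = 0 is born. Count = 1.
Day n: the number of surreal numbers born by day n is 2^(n+1) - 1.
By day 0: 2^1 - 1 = 1
By day 1: 2^2 - 1 = 3
By day 2: 2^3 - 1 = 7
By day 3: 2^4 - 1 = 15
By day 4: 2^5 - 1 = 31
By day 5: 2^6 - 1 = 63
By day 6: 2^7 - 1 = 127
By day 7: 2^8 - 1 = 255
By day 7: 255 surreal numbers.

255


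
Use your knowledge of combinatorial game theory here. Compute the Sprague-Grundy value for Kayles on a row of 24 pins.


Kayles: a move removes 1 or 2 adjacent pins from a contiguous row.
Removing pins from a row of k leaves two independent rows (a, b) with a + b = k - 1 (one pin) or a + b = k - 2 (two pins); an end removal gives a = 0.
By Sprague-Grundy, G(k) = mex{ G(a) XOR G(b) } over all these splits. G(0) = 0.
G(1): splits (0,0):0^0=0 -> mex({0}) = 1
G(2): splits (0,1):0^1=1 (0,0):0^0=0 -> mex({0, 1}) = 2
G(3): splits (0,2):0^2=2 (1,1):1^1=0 (0,1):0^1=1 -> mex({0, 1, 2}) = 3
G(4): splits (0,3):0^3=3 (1,2):1^2=3 (0,2):0^2=2 (1,1):1^1=0 -> mex({0, 2, 3}) = 1
G(5): splits (0,4):0^1=1 (1,3):1^3=2 (2,2):2^2=0 (0,3):0^3=3 (1,2):1^2=3 -> mex({0, 1, 2, 3}) = 4
G(6) = mex({0, 1, 2, 4}) = 3
G(7) = mex({0, 1, 3, 4, 5}) = 2
G(8) = mex({0, 2, 3, 5, 6}) = 1
G(9) = mex({0, 1, 2, 3, 6, 7}) = 4
G(10) = mex({0, 1, 3, 4, 5, 7}) = 2
G(11) = mex({0, 1, 2, 3, 4, 5}) = 6
G(12) = mex({0, 1, 2, 3, 5, 6, 7}) = 4
G(13) = mex({0, 2, 3, 4, 6, 7}) = 1
G(14) = mex({0, 1, 4, 5, 6, 7}) = 2
G(15) = mex({0, 1, 2, 3, 4, 5, 6}) = 7
G(16) = mex({0, 2, 3, 5, 6, 7}) = 1
G(17) = mex({0, 1, 2, 3, 5, 6, 7}) = 4
G(18) = mex({0, 1, 2, 4, 5, 6}) = 3
G(19) = mex({0, 1, 3, 4, 5, 7}) = 2
G(20) = mex({0, 2, 3, 4, 5, 6, 7}) = 1
G(21) = mex({0, 1, 2, 3, 5, 6, 7}) = 4
G(22) = mex({0, 1, 2, 3, 4, 5, 7}) = 6
G(23) = mex({0, 1, 2, 3, 4, 5, 6}) = 7
G(24) = mex({0, 1, 2, 3, 5, 6, 7}) = 4
Therefore G(24) = 4.

4


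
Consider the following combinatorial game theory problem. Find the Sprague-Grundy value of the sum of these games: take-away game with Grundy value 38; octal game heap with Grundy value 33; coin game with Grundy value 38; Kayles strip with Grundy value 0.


By the Sprague-Grundy theorem, the Grundy value of a sum of games is the XOR of individual Grundy values.
take-away game: Grundy value = 38. Running XOR: 0 XOR 38 = 38
octal game heap: Grundy value = 33. Running XOR: 38 XOR 33 = 7
coin game: Grundy value = 38. Running XOR: 7 XOR 38 = 33
Kayles strip: Grundy value = 0. Running XOR: 33 XOR 0 = 33
The combined Grundy value is 33.

33


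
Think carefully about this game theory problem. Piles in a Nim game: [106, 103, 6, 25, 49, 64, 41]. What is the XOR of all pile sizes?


We need the XOR (exclusive or) of all pile sizes.
After XOR-ing pile 1 (size 106): 0 XOR 106 = 106
After XOR-ing pile 2 (size 103): 106 XOR 103 = 13
After XOR-ing pile 3 (size 6): 13 XOR 6 = 11
After XOR-ing pile 4 (size 25): 11 XOR 25 = 18
After XOR-ing pile 5 (size 49): 18 XOR 49 = 35
After XOR-ing pile 6 (size 64): 35 XOR 64 = 99
After XOR-ing pile 7 (size 41): 99 XOR 41 = 74
The Nim-value of this position is 74.

74


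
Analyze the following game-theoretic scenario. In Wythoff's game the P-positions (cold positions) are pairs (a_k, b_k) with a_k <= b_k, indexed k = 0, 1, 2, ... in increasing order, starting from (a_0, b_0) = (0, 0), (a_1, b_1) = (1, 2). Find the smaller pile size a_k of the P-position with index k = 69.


By Wythoff's theorem, a_k = floor(k * phi) and b_k = floor(k * phi^2) = a_k + k, where phi = (1 + sqrt(5))/2 is the golden ratio.
phi = (1 + sqrt(5))/2 = 1.618034
k = 69
k * phi = 69 * 1.618034 = 111.644345
a_69 = floor(k * phi) = 111

111


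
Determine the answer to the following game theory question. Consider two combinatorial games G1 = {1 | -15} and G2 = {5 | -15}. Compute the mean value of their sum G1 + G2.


G1 = {1 | -15}, G2 = {5 | -15}
Each is a switch {a | b} with numbers a > b; its mean value is (a + b)/2, and mean value is additive over game sums: m(G1 + G2) = m(G1) + m(G2).
Mean of G1 = (1 + (-15))/2 = -14/2 = -7
Mean of G2 = (5 + (-15))/2 = -10/2 = -5
Mean of G1 + G2 = -7 + -5 = -12

-12


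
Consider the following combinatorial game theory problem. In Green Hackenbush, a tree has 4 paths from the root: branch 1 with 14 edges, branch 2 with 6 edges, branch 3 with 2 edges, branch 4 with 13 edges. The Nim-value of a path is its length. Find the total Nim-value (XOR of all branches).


The tree has 4 branches from the ground vertex.
In Green Hackenbush, the Nim-value of a simple path of length k is k.
Branch 1: length 14, Nim-value = 14
Branch 2: length 6, Nim-value = 6
Branch 3: length 2, Nim-value = 2
Branch 4: length 13, Nim-value = 13
Total Nim-value = XOR of all branch values:
0 XOR 14 = 14
14 XOR 6 = 8
8 XOR 2 = 10
10 XOR 13 = 7
Nim-value of the tree = 7

7


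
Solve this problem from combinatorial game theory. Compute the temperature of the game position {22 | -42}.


The game is {22 | -42}, a switch {a | b} with numbers a > b.
Cooling {a | b} by t gives {a - t | b + t}, which stops being hot when a - t = b + t, i.e. at t = (a - b)/2. So the temperature of a switch is (a - b)/2.
Temperature = (Left option - Right option) / 2
= (22 - (-42)) / 2
= 64 / 2
= 32

32


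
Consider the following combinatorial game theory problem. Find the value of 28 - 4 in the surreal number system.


x = 28, y = 4
x - y = 28 - 4 = 24

24


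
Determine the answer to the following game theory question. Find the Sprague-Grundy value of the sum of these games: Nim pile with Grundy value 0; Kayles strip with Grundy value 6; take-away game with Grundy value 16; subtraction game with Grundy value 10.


By the Sprague-Grundy theorem, the Grundy value of a sum of games is the XOR of individual Grundy values.
Nim pile: Grundy value = 0. Running XOR: 0 XOR 0 = 0
Kayles strip: Grundy value = 6. Running XOR: 0 XOR 6 = 6
take-away game: Grundy value = 16. Running XOR: 6 XOR 16 = 22
subtraction game: Grundy value = 10. Running XOR: 22 XOR 10 = 28
The combined Grundy value is 28.

28


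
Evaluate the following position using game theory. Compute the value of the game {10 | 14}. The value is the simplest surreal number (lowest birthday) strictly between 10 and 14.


Left options: {10}, max = 10
Right options: {14}, min = 14
All options are numbers and max(Left) < min(Right), so by the simplicity theorem the value is the simplest (earliest-born) number strictly between 10 and 14.
Integers 11 through 13 all lie strictly between 10 and 14.
Among integers, the simplest (lowest birthday = smallest |n|; 0 is born on day 0, +-n on day n) is 11.
No non-integer in the interval can be simpler: if x is a non-integer in the interval, then floor(x) or ceil(x) also lies in the interval (the interval contains an integer), and both are proper prefixes of x's sign expansion, i.e. born earlier. So the game value is 11.
Game value = 11

11


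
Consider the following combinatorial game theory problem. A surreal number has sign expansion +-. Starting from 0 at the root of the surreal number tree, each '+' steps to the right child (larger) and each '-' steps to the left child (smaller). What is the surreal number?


Sign expansion: +-
Rule: track bounds (lo, hi), initially (-inf, +inf). On '+', the current value becomes lo and we move to the simplest number in (value, hi): value + 1 if hi = +inf, otherwise the midpoint (value + hi)/2. On '-', the current value becomes hi and we move to value - 1 if lo = -inf, otherwise the midpoint (lo + value)/2.
Start at 0.
Step 1: sign = +, move right. Bounds: (0, +inf). Value = 1
Step 2: sign = -, move left. Bounds: (0, 1). Value = 1/2
The surreal number with sign expansion +- is 1/2.

1/2


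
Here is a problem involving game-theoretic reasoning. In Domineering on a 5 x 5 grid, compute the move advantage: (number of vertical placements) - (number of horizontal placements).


Board is 5 x 5 (rows x cols).
Left (vertical) placements: (rows-1) * cols = 4 * 5 = 20
Right (horizontal) placements: rows * (cols-1) = 5 * 4 = 20
Advantage = Left - Right = 20 - 20 = 0

0


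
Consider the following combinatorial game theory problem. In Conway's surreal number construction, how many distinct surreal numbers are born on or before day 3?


Day 0: {|} = 0 is born. Count = 1.
Day n: the number of surreal numbers born by day n is 2^(n+1) - 1.
By day 0: 2^1 - 1 = 1
By day 1: 2^2 - 1 = 3
By day 2: 2^3 - 1 = 7
By day 3: 2^4 - 1 = 15
By day 3: 15 surreal numbers.

15


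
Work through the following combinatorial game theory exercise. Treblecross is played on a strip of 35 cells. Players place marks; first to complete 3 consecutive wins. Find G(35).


Treblecross: place X on empty cells; 3-in-a-row wins.
Playing within two cells of an existing X lets the opponent win at once, so sensible play treats the cells i-2..i+2 around each X as dead. The player left with no safe cell loses, so this is a normal-play take-away game on strips of safe cells.
Placing X at cell i (0-indexed) of a strip of k safe cells leaves independent strips of sizes max(0, i-2) and max(0, k-i-3). Hence G(k) = mex{ G(max(0,i-2)) XOR G(max(0,k-i-3)) : 0 <= i < k }, with G(0) = 0.
G(1): splits (0,0):0^0=0 -> mex({0}) = 1
G(2): splits (0,0):0^0=0 -> mex({0}) = 1
G(3): splits (0,0):0^0=0 -> mex({0}) = 1
G(4): splits (0,1):0^1=1 (0,0):0^0=0 -> mex({0, 1}) = 2
G(5): splits (0,2):0^1=1 (0,1):0^1=1 (0,0):0^0=0 -> mex({0, 1}) = 2
G(6) = mex({1}) = 0
G(7) = mex({0, 1, 2}) = 3
G(8) = mex({0, 1, 2}) = 3
G(9) = mex({0, 2}) = 1
G(10) = mex({0, 2, 3}) = 1
G(11) = mex({0, 3}) = 1
G(12) = mex({1, 3}) = 0
G(13) = mex({0, 1, 2, 3}) = 4
G(14) = mex({0, 1, 2}) = 3
G(15) = mex({0, 1, 2}) = 3
G(16) = mex({0, 1, 2, 4}) = 3
G(17) = mex({0, 1, 3, 4}) = 2
G(18) = mex({0, 1, 3, 4}) = 2
G(19) = mex({0, 1, 3, 5}) = 2
G(20) = mex({0, 1, 2, 3, 5}) = 4
G(21) = mex({0, 1, 2, 3, 5}) = 4
G(22) = mex({1, 2, 6}) = 0
G(23) = mex({0, 1, 2, 3, 4, 6}) = 5
G(24) = mex({0, 1, 2, 3, 4}) = 5
G(25) = mex({0, 1, 3, 4, 7}) = 2
G(26) = mex({0, 1, 3, 4, 5, 7}) = 2
G(27) = mex({0, 1, 3, 5}) = 2
G(28) = mex({0, 1, 2, 5}) = 3
G(29) = mex({0, 1, 2, 4, 5, 6}) = 3
G(30) = mex({1, 2, 4, 6}) = 0
G(31) = mex({0, 1, 2, 3, 4, 6}) = 5
G(32) = mex({1, 2, 3, 4, 7}) = 0
G(33) = mex({0, 3, 7}) = 1
G(34) = mex({0, 2, 3, 5, 7}) = 1
G(35) = mex({0, 2, 3, 5, 6}) = 1
Therefore G(35) = 1.

1


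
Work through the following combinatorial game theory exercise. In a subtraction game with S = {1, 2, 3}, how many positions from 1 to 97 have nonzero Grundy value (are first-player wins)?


Subtraction set S = {1, 2, 3}, so G(n) = n mod 4.
G(n) = 0 when n is a multiple of 4.
Multiples of 4 in [1, 97]: 24
N-positions (nonzero Grundy) = 97 - 24 = 73

73


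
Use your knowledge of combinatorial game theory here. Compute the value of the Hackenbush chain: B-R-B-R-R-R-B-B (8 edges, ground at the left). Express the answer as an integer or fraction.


Edges (from ground): B-R-B-R-R-R-B-B
By Berlekamp's sign-expansion rule, a Blue-Red Hackenbush stalk has the value of the surreal number whose sign sequence is the edge sequence with B -> + and R -> -.
Sign sequence: +-+---++
Trace the sign expansion in the surreal number tree, starting from 0:
Edge 1: B (sign +) -> bounds (0, +inf), value = 1
Edge 2: R (sign -) -> bounds (0, 1), value = 1/2
Edge 3: B (sign +) -> bounds (1/2, 1), value = 3/4
Edge 4: R (sign -) -> bounds (1/2, 3/4), value = 5/8
Edge 5: R (sign -) -> bounds (1/2, 5/8), value = 9/16
Edge 6: R (sign -) -> bounds (1/2, 9/16), value = 17/32
Edge 7: B (sign +) -> bounds (17/32, 9/16), value = 35/64
Edge 8: B (sign +) -> bounds (35/64, 9/16), value = 71/128
Game value = 71/128

71/128


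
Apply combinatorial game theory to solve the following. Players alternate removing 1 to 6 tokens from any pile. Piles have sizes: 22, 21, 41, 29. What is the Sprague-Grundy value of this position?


Subtraction set: {1, 2, 3, 4, 5, 6}
For this subtraction set, G(n) = n mod 7 (period = max + 1 = 7).
Pile 1 (size 22): G(22) = 22 mod 7 = 1
Pile 2 (size 21): G(21) = 21 mod 7 = 0
Pile 3 (size 41): G(41) = 41 mod 7 = 6
Pile 4 (size 29): G(29) = 29 mod 7 = 1
Total Grundy value = XOR of all: 1 XOR 0 XOR 6 XOR 1 = 6

6


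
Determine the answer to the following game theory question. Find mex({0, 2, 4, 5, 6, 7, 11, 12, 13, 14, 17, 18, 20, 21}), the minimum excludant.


Set = {0, 2, 4, 5, 6, 7, 11, 12, 13, 14, 17, 18, 20, 21}
0 is in the set.
1 is NOT in the set. This is the mex.
mex = 1

1


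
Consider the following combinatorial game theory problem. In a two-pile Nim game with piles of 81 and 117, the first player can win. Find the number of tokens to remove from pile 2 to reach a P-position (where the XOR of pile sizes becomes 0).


Piles: 81 and 117
Current XOR: 81 XOR 117 = 36 (non-zero, so this is an N-position).
To make the XOR zero, we need to find a move that balances the piles.
For pile 2 (size 117): target = 117 XOR 36 = 81
We reduce pile 2 from 117 to 81.
Tokens removed: 117 - 81 = 36
Verification: 81 XOR 81 = 0

36


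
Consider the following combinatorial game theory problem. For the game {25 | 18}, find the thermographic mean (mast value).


Game = {25 | 18}, a switch {a | b} with numbers a > b.
Its thermograph has left wall a - t and right wall b + t, which meet at t = (a - b)/2, where both equal (a + b)/2. So the mast (mean value) is at (a + b)/2.
Mean = (25 + (18))/2 = 43/2 = 43/2

43/2


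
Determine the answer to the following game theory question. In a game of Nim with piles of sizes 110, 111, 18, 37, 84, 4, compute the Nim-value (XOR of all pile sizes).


We need the XOR (exclusive or) of all pile sizes.
After XOR-ing pile 1 (size 110): 0 XOR 110 = 110
After XOR-ing pile 2 (size 111): 110 XOR 111 = 1
After XOR-ing pile 3 (size 18): 1 XOR 18 = 19
After XOR-ing pile 4 (size 37): 19 XOR 37 = 54
After XOR-ing pile 5 (size 84): 54 XOR 84 = 98
After XOR-ing pile 6 (size 4): 98 XOR 4 = 102
The Nim-value of this position is 102.

102


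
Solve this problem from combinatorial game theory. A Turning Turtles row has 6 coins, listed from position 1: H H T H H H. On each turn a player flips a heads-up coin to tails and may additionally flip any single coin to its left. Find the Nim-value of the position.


Coins: H H T H H H
Key fact: a single head at position k behaves exactly like a Nim heap of size k (turning it to T and optionally flipping a coin at j < k corresponds to moving the heap from k to j, or to 0), and heads combine as a disjunctive sum (two heads at the same place would cancel, matching j XOR j = 0). So the Nim-value is the XOR of the 1-indexed positions of the heads.
Face-up positions (1-indexed): [1, 2, 4, 5, 6]
XOR 0 with 1: 0 XOR 1 = 1
XOR 1 with 2: 1 XOR 2 = 3
XOR 3 with 4: 3 XOR 4 = 7
XOR 7 with 5: 7 XOR 5 = 2
XOR 2 with 6: 2 XOR 6 = 4
Nim-value = 4

4


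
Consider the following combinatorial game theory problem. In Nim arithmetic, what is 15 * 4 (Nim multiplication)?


Nim multiplication is bilinear over XOR: (u XOR v) * w = (u*w) XOR (v*w).
So we split each operand into its bit components and XOR the pairwise Nim products.
15 = 1 + 2 + 4 + 8 (as XOR of powers of 2).
4 = 4 (as XOR of powers of 2).
Using the standard Nim-product table on single bits:
  2*2 = 3,   2*4 = 8,   2*8 = 12,
  4*4 = 6,   4*8 = 11,  8*8 = 13,
and  1*x = x (identity), k*l = l*k (commutative).
Pairwise Nim products:
  1 * 4 = 4
  2 * 4 = 8
  4 * 4 = 6
  8 * 4 = 11
XOR them: 4 XOR 8 XOR 6 XOR 11 = 1.
Result: 15 * 4 = 1 (in Nim).

1


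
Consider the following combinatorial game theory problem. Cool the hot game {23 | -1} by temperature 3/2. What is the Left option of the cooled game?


Original game: {23 | -1} (a switch {a | b} with a > b).
Cooling by t (for t below the temperature (a - b)/2 = 12) taxes each move by t: {a | b} cooled by t is {a - t | b + t}.
Cooling amount: t = 3/2
Cooled Left option: 23 - 3/2 = 43/2
Cooled Right option: -1 + 3/2 = 1/2
Cooled game: {43/2 | 1/2}
Left option = 43/2

43/2


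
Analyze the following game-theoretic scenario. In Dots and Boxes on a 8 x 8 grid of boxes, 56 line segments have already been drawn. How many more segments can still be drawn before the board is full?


Grid: 8 x 8 boxes, i.e. 9 rows and 9 columns of dots.
Horizontal edges: (rows + 1) * cols = 9 * 8 = 72
Vertical edges: rows * (cols + 1) = 8 * 9 = 72
Total edges: 72 + 72 = 144
Edges drawn: 56
Remaining: 144 - 56 = 88

88


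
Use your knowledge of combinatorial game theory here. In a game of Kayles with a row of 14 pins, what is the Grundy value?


Kayles: a move removes 1 or 2 adjacent pins from a contiguous row.
Removing pins from a row of k leaves two independent rows (a, b) with a + b = k - 1 (one pin) or a + b = k - 2 (two pins); an end removal gives a = 0.
By Sprague-Grundy, G(k) = mex{ G(a) XOR G(b) } over all these splits. G(0) = 0.
G(1): splits (0,0):0^0=0 -> mex({0}) = 1
G(2): splits (0,1):0^1=1 (0,0):0^0=0 -> mex({0, 1}) = 2
G(3): splits (0,2):0^2=2 (1,1):1^1=0 (0,1):0^1=1 -> mex({0, 1, 2}) = 3
G(4): splits (0,3):0^3=3 (1,2):1^2=3 (0,2):0^2=2 (1,1):1^1=0 -> mex({0, 2, 3}) = 1
G(5): splits (0,4):0^1=1 (1,3):1^3=2 (2,2):2^2=0 (0,3):0^3=3 (1,2):1^2=3 -> mex({0, 1, 2, 3}) = 4
G(6) = mex({0, 1, 2, 4}) = 3
G(7) = mex({0, 1, 3, 4, 5}) = 2
G(8) = mex({0, 2, 3, 5, 6}) = 1
G(9) = mex({0, 1, 2, 3, 6, 7}) = 4
G(10) = mex({0, 1, 3, 4, 5, 7}) = 2
G(11) = mex({0, 1, 2, 3, 4, 5}) = 6
G(12) = mex({0, 1, 2, 3, 5, 6, 7}) = 4
G(13) = mex({0, 2, 3, 4, 6, 7}) = 1
G(14) = mex({0, 1, 4, 5, 6, 7}) = 2
Therefore G(14) = 2.

2


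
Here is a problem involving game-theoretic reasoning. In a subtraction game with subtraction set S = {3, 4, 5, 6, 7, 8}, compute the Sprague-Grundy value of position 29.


The subtraction set is S = {3, 4, 5, 6, 7, 8}.
G(k) = mex{ G(k - s) : s in S, s <= k }. We compute iteratively: G(0) = 0.
G(1) = mex({}) = 0
G(2) = mex({}) = 0
G(3) = mex({0}) = 1
G(4) = mex({0}) = 1
G(5) = mex({0}) = 1
G(6) = mex({0, 1}) = 2
G(7) = mex({0, 1}) = 2
G(8) = mex({0, 1}) = 2
G(9) = mex({0, 1, 2}) = 3
G(10) = mex({0, 1, 2}) = 3
G(11) = mex({1, 2}) = 0
G(12) = mex({1, 2, 3}) = 0
G(13) = mex({1, 2, 3}) = 0
G(14) = mex({0, 2, 3}) = 1
G(15) = mex({0, 2, 3}) = 1
G(16) = mex({0, 2, 3}) = 1
G(17) = mex({0, 1, 3}) = 2
G(18) = mex({0, 1, 3}) = 2
Observe that G(11)..G(18) = 0, 0, 0, 1, 1, 1, 2, 2 repeats G(0)..G(7) = 0, 0, 0, 1, 1, 1, 2, 2.
For k >= max(S) = 8, G(k) is determined by the previous 8 values G(k-8)..G(k-1); a window of 8 consecutive values has recurred shifted by 11, so by induction G(k + 11) = G(k) for all k >= 0: the sequence is periodic from the start with period 11.
One period: G(0..10) = 0, 0, 0, 1, 1, 1, 2, 2, 2, 3, 3.
29 mod 11 = 7, so G(29) = G(7) = 2.

2


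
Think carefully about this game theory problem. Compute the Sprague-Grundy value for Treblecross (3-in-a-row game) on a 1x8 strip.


Treblecross: place X on empty cells; 3-in-a-row wins.
Playing within two cells of an existing X lets the opponent win at once, so sensible play treats the cells i-2..i+2 around each X as dead. The player left with no safe cell loses, so this is a normal-play take-away game on strips of safe cells.
Placing X at cell i (0-indexed) of a strip of k safe cells leaves independent strips of sizes max(0, i-2) and max(0, k-i-3). Hence G(k) = mex{ G(max(0,i-2)) XOR G(max(0,k-i-3)) : 0 <= i < k }, with G(0) = 0.
G(1): splits (0,0):0^0=0 -> mex({0}) = 1
G(2): splits (0,0):0^0=0 -> mex({0}) = 1
G(3): splits (0,0):0^0=0 -> mex({0}) = 1
G(4): splits (0,1):0^1=1 (0,0):0^0=0 -> mex({0, 1}) = 2
G(5): splits (0,2):0^1=1 (0,1):0^1=1 (0,0):0^0=0 -> mex({0, 1}) = 2
G(6) = mex({1}) = 0
G(7) = mex({0, 1, 2}) = 3
G(8) = mex({0, 1, 2}) = 3
Therefore G(8) = 3.

3


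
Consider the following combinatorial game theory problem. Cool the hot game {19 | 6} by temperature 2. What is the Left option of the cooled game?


Original game: {19 | 6} (a switch {a | b} with a > b).
Cooling by t (for t below the temperature (a - b)/2 = 13/2) taxes each move by t: {a | b} cooled by t is {a - t | b + t}.
Cooling amount: t = 2
Cooled Left option: 19 - 2 = 17
Cooled Right option: 6 + 2 = 8
Cooled game: {17 | 8}
Left option = 17

17


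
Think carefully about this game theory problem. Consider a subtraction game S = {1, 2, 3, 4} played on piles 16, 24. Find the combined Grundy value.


Subtraction set: {1, 2, 3, 4}
For this subtraction set, G(n) = n mod 5 (period = max + 1 = 5).
Pile 1 (size 16): G(16) = 16 mod 5 = 1
Pile 2 (size 24): G(24) = 24 mod 5 = 4
Total Grundy value = XOR of all: 1 XOR 4 = 5

5


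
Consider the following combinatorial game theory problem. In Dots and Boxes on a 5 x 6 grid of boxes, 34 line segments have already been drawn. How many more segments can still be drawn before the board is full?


Grid: 5 x 6 boxes, i.e. 6 rows and 7 columns of dots.
Horizontal edges: (rows + 1) * cols = 6 * 6 = 36
Vertical edges: rows * (cols + 1) = 5 * 7 = 35
Total edges: 36 + 35 = 71
Edges drawn: 34
Remaining: 71 - 34 = 37

37


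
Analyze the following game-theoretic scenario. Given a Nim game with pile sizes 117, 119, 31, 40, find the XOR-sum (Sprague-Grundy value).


We need the XOR (exclusive or) of all pile sizes.
After XOR-ing pile 1 (size 117): 0 XOR 117 = 117
After XOR-ing pile 2 (size 119): 117 XOR 119 = 2
After XOR-ing pile 3 (size 31): 2 XOR 31 = 29
After XOR-ing pile 4 (size 40): 29 XOR 40 = 53
The Nim-value of this position is 53.

53


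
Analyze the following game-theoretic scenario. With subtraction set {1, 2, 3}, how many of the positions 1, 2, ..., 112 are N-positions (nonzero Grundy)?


Subtraction set S = {1, 2, 3}, so G(n) = n mod 4.
G(n) = 0 when n is a multiple of 4.
Multiples of 4 in [1, 112]: 28
N-positions (nonzero Grundy) = 112 - 28 = 84

84


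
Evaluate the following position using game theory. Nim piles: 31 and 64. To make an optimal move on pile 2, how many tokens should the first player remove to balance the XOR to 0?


Piles: 31 and 64
Current XOR: 31 XOR 64 = 95 (non-zero, so this is an N-position).
To make the XOR zero, we need to find a move that balances the piles.
For pile 2 (size 64): target = 64 XOR 95 = 31
We reduce pile 2 from 64 to 31.
Tokens removed: 64 - 31 = 33
Verification: 31 XOR 31 = 0

33


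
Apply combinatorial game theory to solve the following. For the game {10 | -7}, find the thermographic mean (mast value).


Game = {10 | -7}, a switch {a | b} with numbers a > b.
Its thermograph has left wall a - t and right wall b + t, which meet at t = (a - b)/2, where both equal (a + b)/2. So the mast (mean value) is at (a + b)/2.
Mean = (10 + (-7))/2 = 3/2 = 3/2

3/2


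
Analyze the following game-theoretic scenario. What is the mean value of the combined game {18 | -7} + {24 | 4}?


G1 = {18 | -7}, G2 = {24 | 4}
Each is a switch {a | b} with numbers a > b; its mean value is (a + b)/2, and mean value is additive over game sums: m(G1 + G2) = m(G1) + m(G2).
Mean of G1 = (18 + (-7))/2 = 11/2 = 11/2
Mean of G2 = (24 + (4))/2 = 28/2 = 14
Mean of G1 + G2 = 11/2 + 14 = 39/2

39/2


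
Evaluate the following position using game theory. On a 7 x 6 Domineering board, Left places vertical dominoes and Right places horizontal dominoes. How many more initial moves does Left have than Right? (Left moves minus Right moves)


Board is 7 x 6 (rows x cols).
Left (vertical) placements: (rows-1) * cols = 6 * 6 = 36
Right (horizontal) placements: rows * (cols-1) = 7 * 5 = 35
Advantage = Left - Right = 36 - 35 = 1

1


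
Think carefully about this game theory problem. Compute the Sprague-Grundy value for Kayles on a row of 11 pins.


Kayles: a move removes 1 or 2 adjacent pins from a contiguous row.
Removing pins from a row of k leaves two independent rows (a, b) with a + b = k - 1 (one pin) or a + b = k - 2 (two pins); an end removal gives a = 0.
By Sprague-Grundy, G(k) = mex{ G(a) XOR G(b) } over all these splits. G(0) = 0.
G(1): splits (0,0):0^0=0 -> mex({0}) = 1
G(2): splits (0,1):0^1=1 (0,0):0^0=0 -> mex({0, 1}) = 2
G(3): splits (0,2):0^2=2 (1,1):1^1=0 (0,1):0^1=1 -> mex({0, 1, 2}) = 3
G(4): splits (0,3):0^3=3 (1,2):1^2=3 (0,2):0^2=2 (1,1):1^1=0 -> mex({0, 2, 3}) = 1
G(5): splits (0,4):0^1=1 (1,3):1^3=2 (2,2):2^2=0 (0,3):0^3=3 (1,2):1^2=3 -> mex({0, 1, 2, 3}) = 4
G(6) = mex({0, 1, 2, 4}) = 3
G(7) = mex({0, 1, 3, 4, 5}) = 2
G(8) = mex({0, 2, 3, 5, 6}) = 1
G(9) = mex({0, 1, 2, 3, 6, 7}) = 4
G(10) = mex({0, 1, 3, 4, 5, 7}) = 2
G(11) = mex({0, 1, 2, 3, 4, 5}) = 6
Therefore G(11) = 6.

6


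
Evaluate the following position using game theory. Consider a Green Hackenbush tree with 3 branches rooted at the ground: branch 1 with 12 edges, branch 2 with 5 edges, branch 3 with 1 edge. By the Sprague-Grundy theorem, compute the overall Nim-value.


The tree has 3 branches from the ground vertex.
In Green Hackenbush, the Nim-value of a simple path of length k is k.
Branch 1: length 12, Nim-value = 12
Branch 2: length 5, Nim-value = 5
Branch 3: length 1, Nim-value = 1
Total Nim-value = XOR of all branch values:
0 XOR 12 = 12
12 XOR 5 = 9
9 XOR 1 = 8
Nim-value of the tree = 8

8


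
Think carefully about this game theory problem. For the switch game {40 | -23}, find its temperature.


The game is {40 | -23}, a switch {a | b} with numbers a > b.
Cooling {a | b} by t gives {a - t | b + t}, which stops being hot when a - t = b + t, i.e. at t = (a - b)/2. So the temperature of a switch is (a - b)/2.
Temperature = (Left option - Right option) / 2
= (40 - (-23)) / 2
= 63 / 2
= 63/2

63/2


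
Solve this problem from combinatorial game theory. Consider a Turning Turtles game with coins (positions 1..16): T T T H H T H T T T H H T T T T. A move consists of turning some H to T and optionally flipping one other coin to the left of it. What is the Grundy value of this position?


Coins: T T T H H T H T T T H H T T T T
Key fact: a single head at position k behaves exactly like a Nim heap of size k (turning it to T and optionally flipping a coin at j < k corresponds to moving the heap from k to j, or to 0), and heads combine as a disjunctive sum (two heads at the same place would cancel, matching j XOR j = 0). So the Nim-value is the XOR of the 1-indexed positions of the heads.
Face-up positions (1-indexed): [4, 5, 7, 11, 12]
XOR 0 with 4: 0 XOR 4 = 4
XOR 4 with 5: 4 XOR 5 = 1
XOR 1 with 7: 1 XOR 7 = 6
XOR 6 with 11: 6 XOR 11 = 13
XOR 13 with 12: 13 XOR 12 = 1
Nim-value = 1

1


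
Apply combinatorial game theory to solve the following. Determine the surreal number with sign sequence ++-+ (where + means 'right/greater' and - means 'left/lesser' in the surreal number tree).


Sign expansion: ++-+
Rule: track bounds (lo, hi), initially (-inf, +inf). On '+', the current value becomes lo and we move to the simplest number in (value, hi): value + 1 if hi = +inf, otherwise the midpoint (value + hi)/2. On '-', the current value becomes hi and we move to value - 1 if lo = -inf, otherwise the midpoint (lo + value)/2.
Start at 0.
Step 1: sign = +, move right. Bounds: (0, +inf). Value = 1
Step 2: sign = +, move right. Bounds: (1, +inf). Value = 2
Step 3: sign = -, move left. Bounds: (1, 2). Value = 3/2
Step 4: sign = +, move right. Bounds: (3/2, 2). Value = 7/4
The surreal number with sign expansion ++-+ is 7/4.

7/4
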